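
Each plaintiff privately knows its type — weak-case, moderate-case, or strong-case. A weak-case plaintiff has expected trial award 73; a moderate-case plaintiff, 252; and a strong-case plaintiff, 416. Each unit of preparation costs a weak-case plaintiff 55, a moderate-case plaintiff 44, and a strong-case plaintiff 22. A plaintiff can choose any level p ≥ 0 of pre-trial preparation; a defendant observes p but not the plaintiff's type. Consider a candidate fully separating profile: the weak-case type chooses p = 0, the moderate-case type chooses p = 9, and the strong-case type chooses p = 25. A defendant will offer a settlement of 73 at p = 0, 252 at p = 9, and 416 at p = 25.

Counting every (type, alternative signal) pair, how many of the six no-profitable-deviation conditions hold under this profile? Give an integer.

3

Weak-case (own payoff 73): to p=9 gives 252 − 55×9 = -243 → no gain ✓; to p=25 gives 416 − 55×25 = -959 → no gain ✓.
Moderate-case (own payoff 252 − 44×9 = -144): to p=0 gives 73 → profitable ✗; to p=25 gives 416 − 44×25 = -684 → no gain ✓.
Strong-case (own payoff 416 − 22×25 = -134): to p=0 gives 73 → profitable ✗; to p=9 gives 252 − 22×9 = 54 → profitable ✗.
3 of the 6 constraints hold; not an equilibrium.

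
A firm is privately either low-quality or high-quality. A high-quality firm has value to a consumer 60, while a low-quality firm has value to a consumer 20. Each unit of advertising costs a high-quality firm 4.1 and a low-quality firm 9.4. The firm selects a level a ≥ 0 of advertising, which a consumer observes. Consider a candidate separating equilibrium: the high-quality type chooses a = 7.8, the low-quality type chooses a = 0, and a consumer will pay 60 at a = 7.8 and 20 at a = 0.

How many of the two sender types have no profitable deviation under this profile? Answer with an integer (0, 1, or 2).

2

Low-quality type: stay at 0 → 20; mimic → 60 − 9.4 × 7.8 = -13.32. IC holds (20 ≥ -13.32).
High-quality type: signal → 60 − 4.1 × 7.8 = 28.02; deviate to 0 → 20. IC holds (28.02 ≥ 20).
2 of 2 constraints hold, so this is a separating equilibrium.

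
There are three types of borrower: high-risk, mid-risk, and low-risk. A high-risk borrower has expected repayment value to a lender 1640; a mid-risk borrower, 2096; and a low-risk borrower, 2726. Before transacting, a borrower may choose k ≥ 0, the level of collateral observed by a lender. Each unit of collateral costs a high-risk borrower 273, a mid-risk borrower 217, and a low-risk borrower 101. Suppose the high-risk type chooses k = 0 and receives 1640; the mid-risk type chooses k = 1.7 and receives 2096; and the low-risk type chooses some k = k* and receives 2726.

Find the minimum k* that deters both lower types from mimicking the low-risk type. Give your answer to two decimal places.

High-risk type (on-path payoff 1640) won't mimic when 1640 ≥ 2726 − 273·k*, i.e. k* ≥ 3.98.
Mid-risk type (on-path payoff 2096 − 217×1.7 = 1727.1) won't mimic when 1727.1 ≥ 2726 − 217·k*, i.e. k* ≥ 4.60.
Both must hold, so k* = max(3.98, 4.60) = 4.60. The mid-risk type's constraint binds.

4.60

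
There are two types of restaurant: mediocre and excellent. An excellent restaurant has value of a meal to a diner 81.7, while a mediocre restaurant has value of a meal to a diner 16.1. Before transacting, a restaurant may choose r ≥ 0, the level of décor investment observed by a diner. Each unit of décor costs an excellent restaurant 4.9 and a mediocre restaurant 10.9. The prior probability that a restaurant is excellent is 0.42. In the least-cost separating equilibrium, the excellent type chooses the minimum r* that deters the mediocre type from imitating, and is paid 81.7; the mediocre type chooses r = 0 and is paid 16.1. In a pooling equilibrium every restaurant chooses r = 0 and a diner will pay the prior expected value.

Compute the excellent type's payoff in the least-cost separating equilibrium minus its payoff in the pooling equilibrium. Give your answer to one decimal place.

8.6

Least-cost separating signal: r* solves 16.1 = 81.7 − 10.9·r*, so r* = (81.7 − 16.1)/10.9 ≈ 6.0183.
Excellent type's separating payoff: 81.7 − 4.9 × r* = 81.7 − 4.9 × (81.7 − 16.1)/10.9 = 81.7 − 321.44/10.9 ≈ 52.210.
Pooling payoff: 0.42 × 81.7 + 0.58 × 16.1 = 43.652.
Difference: 52.210 − 43.652 = 8.558, i.e. 8.6 to one decimal place.
The excellent type prefers to separate.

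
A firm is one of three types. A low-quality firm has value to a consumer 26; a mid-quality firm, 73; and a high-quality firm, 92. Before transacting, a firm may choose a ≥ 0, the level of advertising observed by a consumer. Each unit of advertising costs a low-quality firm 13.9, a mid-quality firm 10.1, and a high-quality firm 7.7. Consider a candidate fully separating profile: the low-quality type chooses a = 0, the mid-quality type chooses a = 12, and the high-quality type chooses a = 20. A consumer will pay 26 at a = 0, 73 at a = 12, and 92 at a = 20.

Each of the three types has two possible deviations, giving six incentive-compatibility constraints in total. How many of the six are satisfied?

Low-quality (own payoff 26): to a=12 gives 73 − 13.9×12 = -93.8 → no gain ✓; to a=20 gives 92 − 13.9×20 = -186 → no gain ✓.
High-quality (own payoff 92 − 7.7×20 = -62): to a=0 gives 26 → profitable ✗; to a=12 gives 73 − 7.7×12 = -19.4 → profitable ✗.
Mid-quality (own payoff 73 − 10.1×12 = -48.2): to a=0 gives 26 → profitable ✗; to a=20 gives 92 − 10.1×20 = -110 → no gain ✓.
3 of the 6 constraints hold; not an equilibrium.

3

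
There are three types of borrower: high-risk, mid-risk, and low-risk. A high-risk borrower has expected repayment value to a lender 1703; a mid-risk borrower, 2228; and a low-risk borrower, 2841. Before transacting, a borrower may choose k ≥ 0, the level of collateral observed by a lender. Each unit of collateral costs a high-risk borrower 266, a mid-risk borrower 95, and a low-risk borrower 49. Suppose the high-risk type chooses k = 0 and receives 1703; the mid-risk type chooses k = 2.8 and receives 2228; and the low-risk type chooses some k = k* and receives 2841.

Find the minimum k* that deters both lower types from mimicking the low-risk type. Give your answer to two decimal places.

9.25

Mid-risk type (on-path payoff 2228 − 95×2.8 = 1962) won't mimic when 1962 ≥ 2841 − 95·k*, i.e. k* ≥ 9.25.
High-risk type (on-path payoff 1703) won't mimic when 1703 ≥ 2841 − 266·k*, i.e. k* ≥ 4.28.
Both must hold, so k* = max(4.28, 9.25) = 9.25. The mid-risk type's constraint binds.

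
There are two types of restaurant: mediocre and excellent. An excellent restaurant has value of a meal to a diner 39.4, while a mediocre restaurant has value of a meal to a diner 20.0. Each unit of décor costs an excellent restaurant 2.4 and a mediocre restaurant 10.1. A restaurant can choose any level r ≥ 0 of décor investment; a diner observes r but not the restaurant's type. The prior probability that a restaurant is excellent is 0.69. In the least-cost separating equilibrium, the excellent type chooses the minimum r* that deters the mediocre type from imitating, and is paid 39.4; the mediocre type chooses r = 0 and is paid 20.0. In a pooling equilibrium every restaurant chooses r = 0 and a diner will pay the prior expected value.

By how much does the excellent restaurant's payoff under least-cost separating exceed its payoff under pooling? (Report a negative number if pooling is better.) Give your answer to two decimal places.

1.40

Least-cost separating signal: r* solves 20.0 = 39.4 − 10.1·r*, so r* = (39.4 − 20.0)/10.1 ≈ 1.9208.
Excellent type's separating payoff: 39.4 − 2.4 × r* = 39.4 − 2.4 × (39.4 − 20.0)/10.1 = 39.4 − 46.56/10.1 ≈ 34.7901.
Pooling payoff: 0.69 × 39.4 + 0.31 × 20.0 = 33.386.
Difference: 34.7901 − 33.386 = 1.4041, i.e. 1.40 to two decimal places.
The excellent type prefers to separate.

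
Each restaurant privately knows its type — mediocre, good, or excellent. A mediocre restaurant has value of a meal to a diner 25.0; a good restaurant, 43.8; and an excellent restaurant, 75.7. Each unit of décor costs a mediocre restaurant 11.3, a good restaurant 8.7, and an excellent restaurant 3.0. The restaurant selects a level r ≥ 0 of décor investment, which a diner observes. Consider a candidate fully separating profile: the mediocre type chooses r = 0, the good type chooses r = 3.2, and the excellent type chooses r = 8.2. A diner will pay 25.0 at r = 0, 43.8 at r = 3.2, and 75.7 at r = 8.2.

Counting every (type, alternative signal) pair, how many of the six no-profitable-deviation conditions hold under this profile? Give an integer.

5

Mediocre (own payoff 25.0): to r=3.2 gives 43.8 − 11.3×3.2 = 7.64 → no gain ✓; to r=8.2 gives 75.7 − 11.3×8.2 = -16.96 → no gain ✓.
Excellent (own payoff 75.7 − 3.0×8.2 = 51.1): to r=0 gives 25.0 → no gain ✓; to r=3.2 gives 43.8 − 3.0×3.2 = 34.2 → no gain ✓.
Good (own payoff 43.8 − 8.7×3.2 = 15.96): to r=0 gives 25.0 → profitable ✗; to r=8.2 gives 75.7 − 8.7×8.2 = 4.36 → no gain ✓.
5 of the 6 constraints hold; not an equilibrium.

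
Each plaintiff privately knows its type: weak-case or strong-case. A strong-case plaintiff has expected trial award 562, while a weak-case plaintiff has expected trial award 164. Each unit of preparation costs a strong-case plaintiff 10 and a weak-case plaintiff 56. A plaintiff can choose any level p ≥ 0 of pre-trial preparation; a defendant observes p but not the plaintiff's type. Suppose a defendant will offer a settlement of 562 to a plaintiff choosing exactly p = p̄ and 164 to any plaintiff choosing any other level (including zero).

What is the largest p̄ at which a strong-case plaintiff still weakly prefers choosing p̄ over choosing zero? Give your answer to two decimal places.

Choosing p̄ yields the strong-case type 562 − 10·p̄; choosing zero yields 164.
The strong-case type is indifferent at 562 − 10·p̄ = 164, i.e. p̄ = (562 − 164) / 10 = 39.80.
For any p̄ above 39.80 the strong-case type would rather pool at zero, so separation collapses.

39.80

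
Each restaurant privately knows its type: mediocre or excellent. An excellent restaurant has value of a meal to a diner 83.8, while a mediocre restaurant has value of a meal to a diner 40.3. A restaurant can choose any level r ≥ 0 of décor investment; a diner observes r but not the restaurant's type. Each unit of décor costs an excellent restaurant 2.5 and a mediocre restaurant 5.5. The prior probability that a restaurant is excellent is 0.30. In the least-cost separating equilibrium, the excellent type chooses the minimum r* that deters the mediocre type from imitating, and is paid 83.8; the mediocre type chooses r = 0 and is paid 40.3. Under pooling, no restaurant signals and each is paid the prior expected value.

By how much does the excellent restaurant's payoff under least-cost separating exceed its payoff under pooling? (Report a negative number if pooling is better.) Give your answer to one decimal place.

Least-cost separating signal: r* solves 40.3 = 83.8 − 5.5·r*, so r* = (83.8 − 40.3)/5.5 ≈ 7.9091.
Excellent type's separating payoff: 83.8 − 2.5 × r* = 83.8 − 2.5 × (83.8 − 40.3)/5.5 = 83.8 − 108.75/5.5 ≈ 64.027.
Pooling payoff: 0.30 × 83.8 + 0.70 × 40.3 = 53.35.
Difference: 64.027 − 53.35 = 10.677, i.e. 10.7 to one decimal place.
The excellent type prefers to separate.

10.7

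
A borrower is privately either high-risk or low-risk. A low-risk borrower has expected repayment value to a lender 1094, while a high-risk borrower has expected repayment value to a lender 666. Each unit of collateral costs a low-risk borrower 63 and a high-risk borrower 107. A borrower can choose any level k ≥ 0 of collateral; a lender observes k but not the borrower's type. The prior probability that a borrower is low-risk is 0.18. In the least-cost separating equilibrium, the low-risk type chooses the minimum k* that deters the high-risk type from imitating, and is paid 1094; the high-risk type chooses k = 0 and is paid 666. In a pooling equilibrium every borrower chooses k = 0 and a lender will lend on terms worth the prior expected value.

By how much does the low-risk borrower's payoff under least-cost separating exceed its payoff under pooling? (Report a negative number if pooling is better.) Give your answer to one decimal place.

99.0

Least-cost separating signal: k* solves 666 = 1094 − 107·k*, so k* = (1094 − 666)/107 = 4.
Low-risk type's separating payoff: 1094 − 63 × k* = 1094 − 63 × (1094 − 666)/107 = 1094 − 26964/107 = 842.
Pooling payoff: 0.18 × 1094 + 0.82 × 666 = 743.04.
Difference: 842 − 743.04 = 98.96, i.e. 99.0 to one decimal place.
The low-risk type prefers to separate.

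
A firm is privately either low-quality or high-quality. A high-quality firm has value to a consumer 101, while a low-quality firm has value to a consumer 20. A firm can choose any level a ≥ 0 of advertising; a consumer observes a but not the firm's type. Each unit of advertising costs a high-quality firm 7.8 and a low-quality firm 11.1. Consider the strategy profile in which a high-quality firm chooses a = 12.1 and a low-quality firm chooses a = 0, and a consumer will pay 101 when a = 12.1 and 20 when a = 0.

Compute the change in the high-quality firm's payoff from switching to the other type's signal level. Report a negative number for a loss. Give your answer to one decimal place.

Playing a = 12.1 the high-quality firm receives 101 − 7.8 × 12.1 = 6.62.
Deviating to a = 0 yields 20 instead.
Gain from deviating: 20 − 6.62 = 13.38, i.e. 13.4 to one decimal place.
The gain is positive, so the high-quality type's incentive-compatibility constraint is violated — this profile is not a separating equilibrium.

13.4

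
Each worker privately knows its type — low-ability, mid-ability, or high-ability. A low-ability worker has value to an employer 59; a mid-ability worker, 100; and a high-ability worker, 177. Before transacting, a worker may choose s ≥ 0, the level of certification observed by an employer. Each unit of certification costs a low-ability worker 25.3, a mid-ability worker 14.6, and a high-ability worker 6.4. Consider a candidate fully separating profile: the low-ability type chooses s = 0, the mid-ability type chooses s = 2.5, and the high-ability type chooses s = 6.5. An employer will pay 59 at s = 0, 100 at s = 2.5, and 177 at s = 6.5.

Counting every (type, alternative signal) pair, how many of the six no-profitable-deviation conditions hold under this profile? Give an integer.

High-ability (own payoff 177 − 6.4×6.5 = 135.4): to s=0 gives 59 → no gain ✓; to s=2.5 gives 100 − 6.4×2.5 = 84 → no gain ✓.
Mid-ability (own payoff 100 − 14.6×2.5 = 63.5): to s=0 gives 59 → no gain ✓; to s=6.5 gives 177 − 14.6×6.5 = 82.1 → profitable ✗.
Low-ability (own payoff 59): to s=2.5 gives 100 − 25.3×2.5 = 36.75 → no gain ✓; to s=6.5 gives 177 − 25.3×6.5 = 12.55 → no gain ✓.
5 of the 6 constraints hold; not an equilibrium.

5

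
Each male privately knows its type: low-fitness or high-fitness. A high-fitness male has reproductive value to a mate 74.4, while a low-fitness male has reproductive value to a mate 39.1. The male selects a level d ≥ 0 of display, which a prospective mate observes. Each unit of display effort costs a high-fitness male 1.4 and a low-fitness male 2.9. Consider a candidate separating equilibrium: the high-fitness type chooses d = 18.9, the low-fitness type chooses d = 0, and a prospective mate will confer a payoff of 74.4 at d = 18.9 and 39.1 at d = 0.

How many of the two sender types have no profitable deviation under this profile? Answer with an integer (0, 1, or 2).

High-fitness type: signal → 74.4 − 1.4 × 18.9 = 47.94; deviate to 0 → 39.1. IC holds (47.94 ≥ 39.1).
Low-fitness type: stay at 0 → 39.1; mimic → 74.4 − 2.9 × 18.9 = 19.59. IC holds (39.1 ≥ 19.59).
2 of 2 constraints hold, so this is a separating equilibrium.

2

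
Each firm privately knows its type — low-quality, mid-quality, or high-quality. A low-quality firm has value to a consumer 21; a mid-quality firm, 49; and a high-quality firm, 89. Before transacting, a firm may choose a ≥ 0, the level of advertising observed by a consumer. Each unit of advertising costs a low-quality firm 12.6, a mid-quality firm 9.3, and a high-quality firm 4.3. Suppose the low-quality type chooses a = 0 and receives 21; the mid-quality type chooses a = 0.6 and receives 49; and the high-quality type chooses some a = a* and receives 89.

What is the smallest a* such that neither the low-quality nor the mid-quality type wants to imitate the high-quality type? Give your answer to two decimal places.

5.40

Mid-quality type (on-path payoff 49 − 9.3×0.6 = 43.42) won't mimic when 43.42 ≥ 89 − 9.3·a*, i.e. a* ≥ 4.90.
Low-quality type (on-path payoff 21) won't mimic when 21 ≥ 89 − 12.6·a*, i.e. a* ≥ 5.40.
Both must hold, so a* = max(5.40, 4.90) = 5.40. The low-quality type's constraint binds.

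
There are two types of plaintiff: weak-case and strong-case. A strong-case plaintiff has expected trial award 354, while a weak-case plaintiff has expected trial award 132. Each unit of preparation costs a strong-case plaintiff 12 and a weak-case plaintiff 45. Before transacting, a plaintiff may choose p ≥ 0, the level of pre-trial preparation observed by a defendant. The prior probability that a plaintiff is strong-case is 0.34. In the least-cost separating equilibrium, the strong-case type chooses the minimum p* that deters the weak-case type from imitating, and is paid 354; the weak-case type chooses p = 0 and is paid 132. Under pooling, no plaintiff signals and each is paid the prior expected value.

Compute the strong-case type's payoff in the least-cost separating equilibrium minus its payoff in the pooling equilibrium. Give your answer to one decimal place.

Least-cost separating signal: p* solves 132 = 354 − 45·p*, so p* = (354 − 132)/45 ≈ 4.9333.
Strong-case type's separating payoff: 354 − 12 × p* = 354 − 12 × (354 − 132)/45 = 354 − 2664/45 = 294.8.
Pooling payoff: 0.34 × 354 + 0.66 × 132 = 207.48.
Difference: 294.8 − 207.48 = 87.32, i.e. 87.3 to one decimal place.
The strong-case type prefers to separate.

87.3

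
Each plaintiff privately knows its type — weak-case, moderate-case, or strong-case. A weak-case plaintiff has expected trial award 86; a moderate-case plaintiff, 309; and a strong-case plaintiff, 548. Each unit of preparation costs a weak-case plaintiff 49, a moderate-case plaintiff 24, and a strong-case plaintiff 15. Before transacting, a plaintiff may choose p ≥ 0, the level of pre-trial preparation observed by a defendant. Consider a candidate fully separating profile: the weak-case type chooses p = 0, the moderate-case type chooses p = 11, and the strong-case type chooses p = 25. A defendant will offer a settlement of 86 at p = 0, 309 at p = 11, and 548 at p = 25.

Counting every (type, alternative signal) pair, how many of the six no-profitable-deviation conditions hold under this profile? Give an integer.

Moderate-case (own payoff 309 − 24×11 = 45): to p=0 gives 86 → profitable ✗; to p=25 gives 548 − 24×25 = -52 → no gain ✓.
Strong-case (own payoff 548 − 15×25 = 173): to p=0 gives 86 → no gain ✓; to p=11 gives 309 − 15×11 = 144 → no gain ✓.
Weak-case (own payoff 86): to p=11 gives 309 − 49×11 = -230 → no gain ✓; to p=25 gives 548 − 49×25 = -677 → no gain ✓.
5 of the 6 constraints hold; not an equilibrium.

5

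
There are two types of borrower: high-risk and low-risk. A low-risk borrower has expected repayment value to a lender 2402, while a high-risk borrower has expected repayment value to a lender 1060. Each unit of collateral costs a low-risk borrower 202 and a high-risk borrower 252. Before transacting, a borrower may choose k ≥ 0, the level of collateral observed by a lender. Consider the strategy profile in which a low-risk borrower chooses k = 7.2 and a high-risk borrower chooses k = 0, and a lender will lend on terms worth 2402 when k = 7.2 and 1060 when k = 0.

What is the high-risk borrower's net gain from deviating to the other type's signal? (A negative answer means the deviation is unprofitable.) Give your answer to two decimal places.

Playing k = 0 the high-risk borrower receives 1060.
Deviating to k = 7.2 brings payment 2402 at cost 252 × 7.2 = 1814.4, netting 587.6.
Gain from deviating: 587.6 − 1060 = -472.40.
The gain is negative, so the high-risk type's incentive-compatibility constraint is satisfied.

-472.40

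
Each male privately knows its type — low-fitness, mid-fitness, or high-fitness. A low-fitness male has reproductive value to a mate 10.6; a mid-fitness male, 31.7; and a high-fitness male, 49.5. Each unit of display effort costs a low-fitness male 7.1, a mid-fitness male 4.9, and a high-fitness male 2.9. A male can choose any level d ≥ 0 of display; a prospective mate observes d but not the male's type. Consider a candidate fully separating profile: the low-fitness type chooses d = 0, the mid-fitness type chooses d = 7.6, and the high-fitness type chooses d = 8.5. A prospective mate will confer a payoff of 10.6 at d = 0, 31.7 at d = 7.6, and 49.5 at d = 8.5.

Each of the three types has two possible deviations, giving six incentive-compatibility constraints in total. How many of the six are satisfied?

Mid-fitness (own payoff 31.7 − 4.9×7.6 = -5.54): to d=0 gives 10.6 → profitable ✗; to d=8.5 gives 49.5 − 4.9×8.5 = 7.85 → profitable ✗.
High-fitness (own payoff 49.5 − 2.9×8.5 = 24.85): to d=0 gives 10.6 → no gain ✓; to d=7.6 gives 31.7 − 2.9×7.6 = 9.66 → no gain ✓.
Low-fitness (own payoff 10.6): to d=7.6 gives 31.7 − 7.1×7.6 = -22.26 → no gain ✓; to d=8.5 gives 49.5 − 7.1×8.5 = -10.85 → no gain ✓.
4 of the 6 constraints hold; not an equilibrium.

4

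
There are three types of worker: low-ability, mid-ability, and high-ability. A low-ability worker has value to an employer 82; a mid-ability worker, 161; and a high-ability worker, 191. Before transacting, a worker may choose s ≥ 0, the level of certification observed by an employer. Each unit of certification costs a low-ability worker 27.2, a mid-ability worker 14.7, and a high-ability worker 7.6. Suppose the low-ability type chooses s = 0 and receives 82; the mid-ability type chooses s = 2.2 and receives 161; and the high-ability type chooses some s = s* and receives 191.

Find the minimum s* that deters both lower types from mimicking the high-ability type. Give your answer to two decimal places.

Mid-ability type (on-path payoff 161 − 14.7×2.2 = 128.66) won't mimic when 128.66 ≥ 191 − 14.7·s*, i.e. s* ≥ 4.24.
Low-ability type (on-path payoff 82) won't mimic when 82 ≥ 191 − 27.2·s*, i.e. s* ≥ 4.01.
Both must hold, so s* = max(4.01, 4.24) = 4.24. The mid-ability type's constraint binds.

4.24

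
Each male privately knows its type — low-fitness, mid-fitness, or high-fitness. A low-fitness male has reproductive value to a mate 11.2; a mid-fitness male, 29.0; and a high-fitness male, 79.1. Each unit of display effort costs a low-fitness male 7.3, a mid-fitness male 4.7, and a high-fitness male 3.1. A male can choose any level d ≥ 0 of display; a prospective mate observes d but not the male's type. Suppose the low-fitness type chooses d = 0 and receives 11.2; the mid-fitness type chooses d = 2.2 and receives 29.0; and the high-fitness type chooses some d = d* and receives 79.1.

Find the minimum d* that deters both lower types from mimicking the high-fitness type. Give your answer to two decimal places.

Low-fitness type (on-path payoff 11.2) won't mimic when 11.2 ≥ 79.1 − 7.3·d*, i.e. d* ≥ 9.30.
Mid-fitness type (on-path payoff 29.0 − 4.7×2.2 = 18.66) won't mimic when 18.66 ≥ 79.1 − 4.7·d*, i.e. d* ≥ 12.86.
Both must hold, so d* = max(9.30, 12.86) = 12.86. The mid-fitness type's constraint binds.

12.86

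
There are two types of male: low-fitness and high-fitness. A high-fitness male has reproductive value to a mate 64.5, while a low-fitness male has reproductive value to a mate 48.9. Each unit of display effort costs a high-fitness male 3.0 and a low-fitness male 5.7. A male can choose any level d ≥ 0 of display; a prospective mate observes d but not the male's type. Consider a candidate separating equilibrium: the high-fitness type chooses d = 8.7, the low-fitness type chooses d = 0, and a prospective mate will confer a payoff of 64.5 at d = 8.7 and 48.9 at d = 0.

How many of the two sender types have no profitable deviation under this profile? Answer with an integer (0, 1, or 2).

1

High-fitness type: signal → 64.5 − 3.0 × 8.7 = 38.4; deviate to 0 → 48.9. IC fails (38.4 < 48.9).
Low-fitness type: stay at 0 → 48.9; mimic → 64.5 − 5.7 × 8.7 = 14.91. IC holds (48.9 ≥ 14.91).
1 of 2 constraints hold, so this profile is not an equilibrium.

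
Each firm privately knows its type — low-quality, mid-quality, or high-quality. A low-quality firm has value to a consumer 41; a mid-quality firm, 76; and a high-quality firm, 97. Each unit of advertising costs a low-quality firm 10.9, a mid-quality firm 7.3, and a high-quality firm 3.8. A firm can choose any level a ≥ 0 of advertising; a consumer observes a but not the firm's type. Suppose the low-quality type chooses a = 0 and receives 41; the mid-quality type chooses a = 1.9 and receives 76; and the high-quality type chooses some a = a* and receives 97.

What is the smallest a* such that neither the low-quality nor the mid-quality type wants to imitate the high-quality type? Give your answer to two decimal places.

5.14

Low-quality type (on-path payoff 41) won't mimic when 41 ≥ 97 − 10.9·a*, i.e. a* ≥ 5.14.
Mid-quality type (on-path payoff 76 − 7.3×1.9 = 62.13) won't mimic when 62.13 ≥ 97 − 7.3·a*, i.e. a* ≥ 4.78.
Both must hold, so a* = max(5.14, 4.78) = 5.14. The low-quality type's constraint binds.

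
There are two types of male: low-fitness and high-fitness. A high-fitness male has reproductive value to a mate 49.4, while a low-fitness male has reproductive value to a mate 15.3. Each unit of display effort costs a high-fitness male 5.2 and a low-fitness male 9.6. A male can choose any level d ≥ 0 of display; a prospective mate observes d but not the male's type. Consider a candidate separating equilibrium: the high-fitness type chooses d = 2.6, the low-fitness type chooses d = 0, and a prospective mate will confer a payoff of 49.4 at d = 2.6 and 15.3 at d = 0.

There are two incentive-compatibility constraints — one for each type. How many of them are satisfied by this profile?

High-fitness type: signal → 49.4 − 5.2 × 2.6 = 35.88; deviate to 0 → 15.3. IC holds (35.88 ≥ 15.3).
Low-fitness type: stay at 0 → 15.3; mimic → 49.4 − 9.6 × 2.6 = 24.44. IC fails (15.3 < 24.44).
1 of 2 constraints hold, so this profile is not an equilibrium.

1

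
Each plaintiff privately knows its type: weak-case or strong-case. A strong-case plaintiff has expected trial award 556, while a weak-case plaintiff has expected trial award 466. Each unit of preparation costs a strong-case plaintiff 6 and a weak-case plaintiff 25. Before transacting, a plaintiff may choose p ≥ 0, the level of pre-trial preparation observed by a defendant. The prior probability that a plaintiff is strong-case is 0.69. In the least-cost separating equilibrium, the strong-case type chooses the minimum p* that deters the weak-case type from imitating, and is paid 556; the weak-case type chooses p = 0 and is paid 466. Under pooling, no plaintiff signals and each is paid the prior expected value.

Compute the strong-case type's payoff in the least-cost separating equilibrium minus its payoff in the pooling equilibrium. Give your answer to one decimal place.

Least-cost separating signal: p* solves 466 = 556 − 25·p*, so p* = (556 − 466)/25 = 3.6.
Strong-case type's separating payoff: 556 − 6 × p* = 556 − 6 × (556 − 466)/25 = 556 − 540/25 = 534.4.
Pooling payoff: 0.69 × 556 + 0.31 × 466 = 528.1.
Difference: 534.4 − 528.1 = 6.3.
The strong-case type prefers to separate.

6.3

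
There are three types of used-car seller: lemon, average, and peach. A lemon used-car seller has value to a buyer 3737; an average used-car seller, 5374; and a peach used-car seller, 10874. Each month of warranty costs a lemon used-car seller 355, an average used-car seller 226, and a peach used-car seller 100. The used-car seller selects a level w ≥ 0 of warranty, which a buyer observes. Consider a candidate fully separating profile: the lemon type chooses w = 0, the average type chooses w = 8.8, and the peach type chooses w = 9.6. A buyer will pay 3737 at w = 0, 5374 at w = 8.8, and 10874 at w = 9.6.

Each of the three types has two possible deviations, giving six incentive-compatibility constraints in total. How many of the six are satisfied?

3

Average (own payoff 5374 − 226×8.8 = 3385.2): to w=0 gives 3737 → profitable ✗; to w=9.6 gives 10874 − 226×9.6 = 8704.4 → profitable ✗.
Lemon (own payoff 3737): to w=8.8 gives 5374 − 355×8.8 = 2250 → no gain ✓; to w=9.6 gives 10874 − 355×9.6 = 7466 → profitable ✗.
Peach (own payoff 10874 − 100×9.6 = 9914): to w=0 gives 3737 → no gain ✓; to w=8.8 gives 5374 − 100×8.8 = 4494 → no gain ✓.
3 of the 6 constraints hold; not an equilibrium.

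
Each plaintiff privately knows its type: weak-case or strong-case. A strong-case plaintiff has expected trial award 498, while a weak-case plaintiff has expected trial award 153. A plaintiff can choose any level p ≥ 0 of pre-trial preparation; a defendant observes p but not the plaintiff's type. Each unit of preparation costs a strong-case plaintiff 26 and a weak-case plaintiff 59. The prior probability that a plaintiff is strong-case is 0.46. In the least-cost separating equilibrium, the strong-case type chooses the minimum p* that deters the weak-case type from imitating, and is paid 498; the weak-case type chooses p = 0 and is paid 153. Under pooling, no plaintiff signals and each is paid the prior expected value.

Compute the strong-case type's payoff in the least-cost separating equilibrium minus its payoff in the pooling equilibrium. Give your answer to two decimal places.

Least-cost separating signal: p* solves 153 = 498 − 59·p*, so p* = (498 − 153)/59 ≈ 5.8475.
Strong-case type's separating payoff: 498 − 26 × p* = 498 − 26 × (498 − 153)/59 = 498 − 8970/59 ≈ 345.9661.
Pooling payoff: 0.46 × 498 + 0.54 × 153 = 311.7.
Difference: 345.9661 − 311.7 = 34.2661, i.e. 34.27 to two decimal places.
The strong-case type prefers to separate.

34.27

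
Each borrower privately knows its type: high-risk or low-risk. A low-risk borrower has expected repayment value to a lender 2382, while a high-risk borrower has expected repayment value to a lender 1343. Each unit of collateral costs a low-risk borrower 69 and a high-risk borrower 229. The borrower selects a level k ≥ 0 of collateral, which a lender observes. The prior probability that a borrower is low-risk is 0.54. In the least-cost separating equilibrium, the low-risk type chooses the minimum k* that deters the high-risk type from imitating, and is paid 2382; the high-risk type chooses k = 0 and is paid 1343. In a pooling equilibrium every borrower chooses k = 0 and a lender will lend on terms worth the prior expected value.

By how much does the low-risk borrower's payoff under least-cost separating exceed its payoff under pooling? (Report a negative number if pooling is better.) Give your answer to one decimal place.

Least-cost separating signal: k* solves 1343 = 2382 − 229·k*, so k* = (2382 − 1343)/229 ≈ 4.5371.
Low-risk type's separating payoff: 2382 − 69 × k* = 2382 − 69 × (2382 − 1343)/229 = 2382 − 71691/229 ≈ 2068.939.
Pooling payoff: 0.54 × 2382 + 0.46 × 1343 = 1904.06.
Difference: 2068.939 − 1904.06 = 164.879, i.e. 164.9 to one decimal place.
The low-risk type prefers to separate.

164.9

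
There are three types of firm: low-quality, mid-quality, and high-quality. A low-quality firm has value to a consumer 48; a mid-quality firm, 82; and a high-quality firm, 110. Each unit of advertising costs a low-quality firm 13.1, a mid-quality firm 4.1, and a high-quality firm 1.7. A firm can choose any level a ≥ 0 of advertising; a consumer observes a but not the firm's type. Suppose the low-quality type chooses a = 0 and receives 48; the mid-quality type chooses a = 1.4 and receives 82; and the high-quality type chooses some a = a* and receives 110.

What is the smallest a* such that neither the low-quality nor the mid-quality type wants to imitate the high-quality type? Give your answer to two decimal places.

8.23

Low-quality type (on-path payoff 48) won't mimic when 48 ≥ 110 − 13.1·a*, i.e. a* ≥ 4.73.
Mid-quality type (on-path payoff 82 − 4.1×1.4 = 76.26) won't mimic when 76.26 ≥ 110 − 4.1·a*, i.e. a* ≥ 8.23.
Both must hold, so a* = max(4.73, 8.23) = 8.23. The mid-quality type's constraint binds.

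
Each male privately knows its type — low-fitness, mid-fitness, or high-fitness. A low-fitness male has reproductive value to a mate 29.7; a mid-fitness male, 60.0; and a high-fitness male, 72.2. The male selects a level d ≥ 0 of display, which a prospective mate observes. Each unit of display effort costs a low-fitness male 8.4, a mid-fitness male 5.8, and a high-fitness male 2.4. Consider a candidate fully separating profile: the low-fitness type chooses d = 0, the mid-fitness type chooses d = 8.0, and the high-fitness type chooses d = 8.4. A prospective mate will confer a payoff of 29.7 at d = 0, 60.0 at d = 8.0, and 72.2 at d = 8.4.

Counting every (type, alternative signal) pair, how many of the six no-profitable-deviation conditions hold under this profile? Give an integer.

4

Low-fitness (own payoff 29.7): to d=8.0 gives 60.0 − 8.4×8.0 = -7.2 → no gain ✓; to d=8.4 gives 72.2 − 8.4×8.4 = 1.64 → no gain ✓.
High-fitness (own payoff 72.2 − 2.4×8.4 = 52.04): to d=0 gives 29.7 → no gain ✓; to d=8.0 gives 60.0 − 2.4×8.0 = 40.8 → no gain ✓.
Mid-fitness (own payoff 60.0 − 5.8×8.0 = 13.6): to d=0 gives 29.7 → profitable ✗; to d=8.4 gives 72.2 − 5.8×8.4 = 23.48 → profitable ✗.
4 of the 6 constraints hold; not an equilibrium.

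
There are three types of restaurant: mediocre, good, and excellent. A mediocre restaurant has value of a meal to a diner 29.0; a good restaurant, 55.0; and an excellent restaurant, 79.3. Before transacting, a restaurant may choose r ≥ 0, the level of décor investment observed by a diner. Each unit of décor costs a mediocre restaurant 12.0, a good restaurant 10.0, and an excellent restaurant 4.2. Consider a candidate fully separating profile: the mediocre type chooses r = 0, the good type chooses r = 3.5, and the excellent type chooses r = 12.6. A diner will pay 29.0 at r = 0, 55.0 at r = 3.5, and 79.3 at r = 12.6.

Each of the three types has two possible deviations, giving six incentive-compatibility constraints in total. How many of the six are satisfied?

3

Excellent (own payoff 79.3 − 4.2×12.6 = 26.38): to r=0 gives 29.0 → profitable ✗; to r=3.5 gives 55.0 − 4.2×3.5 = 40.3 → profitable ✗.
Mediocre (own payoff 29.0): to r=3.5 gives 55.0 − 12.0×3.5 = 13 → no gain ✓; to r=12.6 gives 79.3 − 12.0×12.6 = -71.9 → no gain ✓.
Good (own payoff 55.0 − 10.0×3.5 = 20): to r=0 gives 29.0 → profitable ✗; to r=12.6 gives 79.3 − 10.0×12.6 = -46.7 → no gain ✓.
3 of the 6 constraints hold; not an equilibrium.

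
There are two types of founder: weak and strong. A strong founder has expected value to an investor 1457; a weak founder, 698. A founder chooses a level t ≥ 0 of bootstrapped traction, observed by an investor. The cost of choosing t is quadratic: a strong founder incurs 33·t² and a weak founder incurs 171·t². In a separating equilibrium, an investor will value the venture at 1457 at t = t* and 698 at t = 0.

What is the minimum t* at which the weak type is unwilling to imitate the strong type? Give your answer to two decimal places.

2.11

The weak type at t = 0 receives 698; imitating at t* yields 1457 − 171·t*².
Indifference: 698 = 1457 − 171·t*², so t*² = (1457 − 698) / 171 ≈ 4.4386.
t* = √4.4386 ≈ 2.11.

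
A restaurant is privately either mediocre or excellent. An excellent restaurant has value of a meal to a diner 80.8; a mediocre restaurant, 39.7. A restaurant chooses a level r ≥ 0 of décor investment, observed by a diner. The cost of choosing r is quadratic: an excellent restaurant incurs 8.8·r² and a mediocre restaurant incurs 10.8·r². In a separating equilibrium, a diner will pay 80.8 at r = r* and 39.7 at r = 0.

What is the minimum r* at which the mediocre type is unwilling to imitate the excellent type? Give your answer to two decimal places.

1.95

The mediocre type at r = 0 receives 39.7; imitating at r* yields 80.8 − 10.8·r*².
Indifference: 39.7 = 80.8 − 10.8·r*², so r*² = (80.8 − 39.7) / 10.8 ≈ 3.8056.
r* = √3.8056 ≈ 1.95.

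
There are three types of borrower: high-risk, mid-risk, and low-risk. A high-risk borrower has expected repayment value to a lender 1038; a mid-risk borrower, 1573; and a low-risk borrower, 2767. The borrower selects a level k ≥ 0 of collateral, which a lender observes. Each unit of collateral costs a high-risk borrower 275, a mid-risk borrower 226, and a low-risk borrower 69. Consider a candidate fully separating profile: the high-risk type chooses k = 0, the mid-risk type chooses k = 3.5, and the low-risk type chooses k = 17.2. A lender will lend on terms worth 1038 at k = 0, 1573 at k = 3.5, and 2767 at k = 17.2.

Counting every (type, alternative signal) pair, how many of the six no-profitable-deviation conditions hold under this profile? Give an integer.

Low-risk (own payoff 2767 − 69×17.2 = 1580.2): to k=0 gives 1038 → no gain ✓; to k=3.5 gives 1573 − 69×3.5 = 1331.5 → no gain ✓.
High-risk (own payoff 1038): to k=3.5 gives 1573 − 275×3.5 = 610.5 → no gain ✓; to k=17.2 gives 2767 − 275×17.2 = -1963 → no gain ✓.
Mid-risk (own payoff 1573 − 226×3.5 = 782): to k=0 gives 1038 → profitable ✗; to k=17.2 gives 2767 − 226×17.2 = -1120.2 → no gain ✓.
5 of the 6 constraints hold; not an equilibrium.

5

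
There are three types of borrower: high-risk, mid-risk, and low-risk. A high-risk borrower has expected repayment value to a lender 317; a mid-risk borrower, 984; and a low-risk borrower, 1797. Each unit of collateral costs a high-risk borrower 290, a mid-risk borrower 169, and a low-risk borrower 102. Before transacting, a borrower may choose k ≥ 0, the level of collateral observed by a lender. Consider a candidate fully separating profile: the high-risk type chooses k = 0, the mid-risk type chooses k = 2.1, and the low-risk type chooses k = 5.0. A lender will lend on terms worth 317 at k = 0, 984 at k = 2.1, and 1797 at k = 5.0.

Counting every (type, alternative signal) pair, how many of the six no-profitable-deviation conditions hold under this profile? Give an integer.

Mid-risk (own payoff 984 − 169×2.1 = 629.1): to k=0 gives 317 → no gain ✓; to k=5.0 gives 1797 − 169×5.0 = 952 → profitable ✗.
Low-risk (own payoff 1797 − 102×5.0 = 1287): to k=0 gives 317 → no gain ✓; to k=2.1 gives 984 − 102×2.1 = 769.8 → no gain ✓.
High-risk (own payoff 317): to k=2.1 gives 984 − 290×2.1 = 375 → profitable ✗; to k=5.0 gives 1797 − 290×5.0 = 347 → profitable ✗.
3 of the 6 constraints hold; not an equilibrium.

3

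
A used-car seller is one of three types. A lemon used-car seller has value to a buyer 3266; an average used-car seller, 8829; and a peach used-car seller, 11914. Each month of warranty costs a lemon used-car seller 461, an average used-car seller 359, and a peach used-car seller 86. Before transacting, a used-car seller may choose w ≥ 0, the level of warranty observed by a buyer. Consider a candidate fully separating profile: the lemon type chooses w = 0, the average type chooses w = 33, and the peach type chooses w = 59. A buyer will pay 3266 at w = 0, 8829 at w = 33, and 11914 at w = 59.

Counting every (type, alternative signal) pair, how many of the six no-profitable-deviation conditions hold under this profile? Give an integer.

Lemon (own payoff 3266): to w=33 gives 8829 − 461×33 = -6384 → no gain ✓; to w=59 gives 11914 − 461×59 = -15285 → no gain ✓.
Peach (own payoff 11914 − 86×59 = 6840): to w=0 gives 3266 → no gain ✓; to w=33 gives 8829 − 86×33 = 5991 → no gain ✓.
Average (own payoff 8829 − 359×33 = -3018): to w=0 gives 3266 → profitable ✗; to w=59 gives 11914 − 359×59 = -9267 → no gain ✓.
5 of the 6 constraints hold; not an equilibrium.

5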